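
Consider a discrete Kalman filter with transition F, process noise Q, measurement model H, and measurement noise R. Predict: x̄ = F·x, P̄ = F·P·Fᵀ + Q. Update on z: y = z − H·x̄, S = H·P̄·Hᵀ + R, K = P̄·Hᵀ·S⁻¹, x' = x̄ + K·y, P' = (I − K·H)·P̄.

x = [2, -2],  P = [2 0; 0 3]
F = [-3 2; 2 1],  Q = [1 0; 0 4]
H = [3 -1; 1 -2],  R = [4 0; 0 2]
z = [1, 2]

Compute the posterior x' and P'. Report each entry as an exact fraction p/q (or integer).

x̄ = F·x = [-10, 2]
P̄ = F·P·Fᵀ + Q = [31 -6; -6 15]
y = z − H·x̄ = [33, 16]
S = H·P̄·Hᵀ + R = [334 165; 165 117]
K = P̄·Hᵀ·S⁻¹ = [1496/3951 -1973/11853; 77/439 -731/1317]
x' = x̄ + K·y = [-1994/11853, -1439/1317]
P' = (I − K·H)·P̄ = [7970/11853 662/1317; 662/1317 354/439]

x' = [-1994/11853, -1439/1317]
P' = [7970/11853 662/1317; 662/1317 354/439]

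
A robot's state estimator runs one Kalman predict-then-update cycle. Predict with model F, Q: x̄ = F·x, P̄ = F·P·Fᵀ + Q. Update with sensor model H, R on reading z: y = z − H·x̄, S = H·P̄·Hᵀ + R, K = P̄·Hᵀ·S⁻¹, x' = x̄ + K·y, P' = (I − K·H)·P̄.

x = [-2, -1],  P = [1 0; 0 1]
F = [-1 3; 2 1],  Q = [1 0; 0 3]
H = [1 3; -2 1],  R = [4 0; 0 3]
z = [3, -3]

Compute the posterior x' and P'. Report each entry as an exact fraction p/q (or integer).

x̄ = F·x = [-1, -5]
P̄ = F·P·Fᵀ + Q = [11 1; 1 8]
y = z − H·x̄ = [19, 0]
S = H·P̄·Hᵀ + R = [93 -3; -3 51]
K = P̄·Hᵀ·S⁻¹ = [217/1578 -637/1578; 431/1578 211/1578]
x' = x̄ + K·y = [2545/1578, 299/1578]
P' = (I − K·H)·P̄ = [943/1578 -25/1578; -25/1578 583/1578]

x' = [2545/1578, 299/1578]
P' = [943/1578 -25/1578; -25/1578 583/1578]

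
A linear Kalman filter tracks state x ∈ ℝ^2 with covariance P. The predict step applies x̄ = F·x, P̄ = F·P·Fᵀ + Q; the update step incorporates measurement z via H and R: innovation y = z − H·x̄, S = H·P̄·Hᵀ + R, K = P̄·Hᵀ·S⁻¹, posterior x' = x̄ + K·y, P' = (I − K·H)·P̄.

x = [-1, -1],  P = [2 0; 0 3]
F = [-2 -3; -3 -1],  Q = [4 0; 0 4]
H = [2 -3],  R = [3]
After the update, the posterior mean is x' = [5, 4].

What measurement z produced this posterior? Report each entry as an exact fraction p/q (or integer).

x̄ = F·x = [5, 4]
P̄ = F·P·Fᵀ + Q = [39 21; 21 25]
S = H·P̄·Hᵀ + R = [132]
K = P̄·Hᵀ·S⁻¹ = [5/44; -1/4]
x' − x̄ = [0, 0] = K·y
y = (KᵀK)⁻¹·Kᵀ·(x' − x̄) = [0]
z = y + H·x̄ = [0] + [-2] = [-2]

z = [-2]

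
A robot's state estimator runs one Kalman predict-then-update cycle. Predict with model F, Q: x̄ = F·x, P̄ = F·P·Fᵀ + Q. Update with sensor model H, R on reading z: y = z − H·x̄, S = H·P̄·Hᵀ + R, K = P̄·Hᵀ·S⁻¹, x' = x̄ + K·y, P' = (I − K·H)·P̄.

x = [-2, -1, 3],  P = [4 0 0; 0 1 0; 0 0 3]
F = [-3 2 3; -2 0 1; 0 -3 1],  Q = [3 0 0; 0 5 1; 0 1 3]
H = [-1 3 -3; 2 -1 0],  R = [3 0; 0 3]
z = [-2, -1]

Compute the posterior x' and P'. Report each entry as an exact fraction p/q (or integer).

x̄ = F·x = [13, 7, 6]
P̄ = F·P·Fᵀ + Q = [70 33 3; 33 24 4; 3 4 15]
y = z − H·x̄ = [8, -20]
S = H·P̄·Hᵀ + R = [172 13; 13 175]
K = P̄·Hᵀ·S⁻¹ = [703/9977 6048/9977; 1393/9977 2291/9977; -6326/29931 812/29931]
x' = x̄ + K·y = [14365/9977, 35163/9977, 112738/29931]
P' = (I − K·H)·P̄ = [37194/9977 56244/9977 43143/9977; 56244/9977 105615/9977 85474/9977; 43143/9977 85474/9977 219605/29931]

x' = [14365/9977, 35163/9977, 112738/29931]
P' = [37194/9977 56244/9977 43143/9977; 56244/9977 105615/9977 85474/9977; 43143/9977 85474/9977 219605/29931]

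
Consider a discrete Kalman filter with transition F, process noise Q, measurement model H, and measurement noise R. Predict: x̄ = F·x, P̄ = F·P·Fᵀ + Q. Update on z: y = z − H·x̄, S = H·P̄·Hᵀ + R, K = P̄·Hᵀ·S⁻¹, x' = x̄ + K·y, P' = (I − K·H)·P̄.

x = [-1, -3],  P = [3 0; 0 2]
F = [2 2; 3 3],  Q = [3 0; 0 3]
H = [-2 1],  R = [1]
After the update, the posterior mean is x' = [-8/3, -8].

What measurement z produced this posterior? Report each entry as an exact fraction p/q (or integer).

x̄ = F·x = [-8, -12]
P̄ = F·P·Fᵀ + Q = [23 30; 30 48]
S = H·P̄·Hᵀ + R = [21]
K = P̄·Hᵀ·S⁻¹ = [-16/21; -4/7]
x' − x̄ = [16/3, 4] = K·y
y = (KᵀK)⁻¹·Kᵀ·(x' − x̄) = [-7]
z = y + H·x̄ = [-7] + [4] = [-3]

z = [-3]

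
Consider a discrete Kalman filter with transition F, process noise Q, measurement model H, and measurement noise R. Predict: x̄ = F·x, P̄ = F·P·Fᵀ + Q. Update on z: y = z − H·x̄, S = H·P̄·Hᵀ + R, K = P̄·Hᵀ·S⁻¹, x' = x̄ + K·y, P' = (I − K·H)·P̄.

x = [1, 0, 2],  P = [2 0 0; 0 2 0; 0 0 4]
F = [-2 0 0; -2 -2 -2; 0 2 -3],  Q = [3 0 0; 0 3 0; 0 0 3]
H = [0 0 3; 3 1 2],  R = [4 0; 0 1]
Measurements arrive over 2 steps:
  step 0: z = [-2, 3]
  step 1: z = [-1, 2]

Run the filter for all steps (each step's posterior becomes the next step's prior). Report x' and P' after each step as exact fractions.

step 0: x̄ = F·x = [-2, -6, -6]
step 0: P̄ = F·P·Fᵀ + Q = [11 8 0; 8 35 16; 0 16 47]
step 0: y = z − H·x̄ = [16, 27]
step 0: S = H·P̄·Hᵀ + R = [427 330; 330 435]
step 0: K = P̄·Hᵀ·S⁻¹ = [-902/5123 17507/76845; -610/5123 23017/76845; 1669/5123 88/15369]
step 0: x' = x̄ + K·y = [34173/25615, 4663/25615, -3242/5123]
step 0: P' = (I − K·H)·P̄ = [127508/76845 -328937/76845 -3608/15369; -328937/76845 1034228/76845 -2440/15369; -3608/15369 -2440/15369 6676/15369]
step 1: x̄ = F·x = [-68346/25615, -45252/25615, 57956/25615]
step 1: P̄ = F·P·Fᵀ + Q = [740567/76845 -877876/76845 1207508/76845; -877876/76845 2137583/76845 -2753524/76845; 1207508/76845 -2753524/76845 4814267/76845]
step 1: y = z − H·x̄ = [-199483/25615, 185608/25615]
step 1: S = H·P̄·Hᵀ + R = [14545261/25615 10497534/25615; 10497534/25615 8781781/25615]
step 1: K = P̄·Hᵀ·S⁻¹ = [-99503530/684562819 216614673/684562819; -123949006/684562819 -7819885/684562819; 216478565/684562819 13996712/684562819]
step 1: x' = x̄ + K·y = [517960120/684562819, -300743718/684562819, -35579509/684562819]
step 1: P' = (I − K·H)·P̄ = [2076847340/2053688457 -4784669761/2053688457 -398014120/2053688457; -4784669761/2053688457 15322141676/2053688457 -495796024/2053688457; -398014120/2053688457 -495796024/2053688457 865914260/2053688457]

step 0: x' = [34173/25615, 4663/25615, -3242/5123], P' = [127508/76845 -328937/76845 -3608/15369; -328937/76845 1034228/76845 -2440/15369; -3608/15369 -2440/15369 6676/15369]
step 1: x' = [517960120/684562819, -300743718/684562819, -35579509/684562819], P' = [2076847340/2053688457 -4784669761/2053688457 -398014120/2053688457; -4784669761/2053688457 15322141676/2053688457 -495796024/2053688457; -398014120/2053688457 -495796024/2053688457 865914260/2053688457]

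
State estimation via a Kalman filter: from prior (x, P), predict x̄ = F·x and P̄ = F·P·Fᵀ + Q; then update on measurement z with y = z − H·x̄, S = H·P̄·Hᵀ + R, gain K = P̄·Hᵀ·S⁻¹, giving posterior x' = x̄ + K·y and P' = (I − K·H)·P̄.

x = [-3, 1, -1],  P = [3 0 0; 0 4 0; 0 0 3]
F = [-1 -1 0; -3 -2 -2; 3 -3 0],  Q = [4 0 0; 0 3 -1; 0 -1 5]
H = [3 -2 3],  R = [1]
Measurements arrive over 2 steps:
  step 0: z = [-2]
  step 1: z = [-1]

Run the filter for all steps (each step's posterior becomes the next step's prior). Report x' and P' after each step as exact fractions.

step 0: x' = [1026/421, 2018/421, 31/421], P' = [4599/421 7465/421 379/421; 7465/421 42907/842 13649/842; 379/421 13649/842 8415/842]
step 1: x' = [-888361/156781, -3930007/313562, -948899/313562], P' = [22404969/313562 26863541/156781 13434025/313562; 26863541/156781 141003559/313562 40335689/313562; 13434025/313562 40335689/313562 6755277/156781]

step 0: x̄ = F·x = [2, 9, -12]
step 0: P̄ = F·P·Fᵀ + Q = [11 17 3; 17 58 -4; 3 -4 68]
step 0: y = z − H·x̄ = [46]
step 0: S = H·P̄·Hᵀ + R = [842]
step 0: K = P̄·Hᵀ·S⁻¹ = [4/421; -77/842; 221/842]
step 0: x' = x̄ + K·y = [1026/421, 2018/421, 31/421]
step 0: P' = (I − K·H)·P̄ = [4599/421 7465/421 379/421; 7465/421 42907/842 13649/842; 379/421 13649/842 8415/842]
step 1: x̄ = F·x = [-3044/421, -7176/421, -2976/421]
step 1: P̄ = F·P·Fᵀ + Q = [85333/842 108436/421 101127/842; 108436/421 294022/421 147977/421; 101127/842 147977/421 204415/842]
step 1: y = z − H·x̄ = [3287/421]
step 1: S = H·P̄·Hᵀ + R = [313562/421]
step 1: K = P̄·Hᵀ·S⁻¹ = [31409/156781; 181195/313562; 162359/313562]
step 1: x' = x̄ + K·y = [-888361/156781, -3930007/313562, -948899/313562]
step 1: P' = (I − K·H)·P̄ = [22404969/313562 26863541/156781 13434025/313562; 26863541/156781 141003559/313562 40335689/313562; 13434025/313562 40335689/313562 6755277/156781]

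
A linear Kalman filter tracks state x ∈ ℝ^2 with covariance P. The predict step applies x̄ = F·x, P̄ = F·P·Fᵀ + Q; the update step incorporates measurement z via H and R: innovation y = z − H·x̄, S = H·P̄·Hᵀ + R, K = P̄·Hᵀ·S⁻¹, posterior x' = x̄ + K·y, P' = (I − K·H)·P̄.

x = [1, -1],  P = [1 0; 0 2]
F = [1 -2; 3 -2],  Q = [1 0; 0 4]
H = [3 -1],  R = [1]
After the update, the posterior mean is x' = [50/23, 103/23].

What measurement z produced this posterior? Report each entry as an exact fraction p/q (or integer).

x̄ = F·x = [3, 5]
P̄ = F·P·Fᵀ + Q = [10 11; 11 21]
S = H·P̄·Hᵀ + R = [46]
K = P̄·Hᵀ·S⁻¹ = [19/46; 6/23]
x' − x̄ = [-19/23, -12/23] = K·y
y = (KᵀK)⁻¹·Kᵀ·(x' − x̄) = [-2]
z = y + H·x̄ = [-2] + [4] = [2]

z = [2]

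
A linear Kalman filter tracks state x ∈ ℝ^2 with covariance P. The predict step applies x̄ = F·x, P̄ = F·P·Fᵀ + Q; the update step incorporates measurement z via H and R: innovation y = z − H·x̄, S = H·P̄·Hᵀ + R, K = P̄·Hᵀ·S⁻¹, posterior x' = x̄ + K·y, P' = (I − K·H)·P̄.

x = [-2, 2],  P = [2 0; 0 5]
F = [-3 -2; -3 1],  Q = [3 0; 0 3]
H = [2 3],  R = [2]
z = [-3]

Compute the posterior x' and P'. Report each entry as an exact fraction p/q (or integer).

x̄ = F·x = [2, 8]
P̄ = F·P·Fᵀ + Q = [41 8; 8 26]
y = z − H·x̄ = [-31]
S = H·P̄·Hᵀ + R = [496]
K = P̄·Hᵀ·S⁻¹ = [53/248; 47/248]
x' = x̄ + K·y = [-37/8, 17/8]
P' = (I − K·H)·P̄ = [2275/124 -1499/124; -1499/124 1015/124]

x' = [-37/8, 17/8]
P' = [2275/124 -1499/124; -1499/124 1015/124]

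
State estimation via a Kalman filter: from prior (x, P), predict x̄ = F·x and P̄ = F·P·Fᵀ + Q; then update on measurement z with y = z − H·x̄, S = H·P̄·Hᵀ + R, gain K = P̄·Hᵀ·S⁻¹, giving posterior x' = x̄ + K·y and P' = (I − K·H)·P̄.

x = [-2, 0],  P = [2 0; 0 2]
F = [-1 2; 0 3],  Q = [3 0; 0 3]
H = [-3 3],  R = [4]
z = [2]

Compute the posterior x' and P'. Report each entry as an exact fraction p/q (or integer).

x̄ = F·x = [2, 0]
P̄ = F·P·Fᵀ + Q = [13 12; 12 21]
y = z − H·x̄ = [8]
S = H·P̄·Hᵀ + R = [94]
K = P̄·Hᵀ·S⁻¹ = [-3/94; 27/94]
x' = x̄ + K·y = [82/47, 108/47]
P' = (I − K·H)·P̄ = [1213/94 1209/94; 1209/94 1245/94]

x' = [82/47, 108/47]
P' = [1213/94 1209/94; 1209/94 1245/94]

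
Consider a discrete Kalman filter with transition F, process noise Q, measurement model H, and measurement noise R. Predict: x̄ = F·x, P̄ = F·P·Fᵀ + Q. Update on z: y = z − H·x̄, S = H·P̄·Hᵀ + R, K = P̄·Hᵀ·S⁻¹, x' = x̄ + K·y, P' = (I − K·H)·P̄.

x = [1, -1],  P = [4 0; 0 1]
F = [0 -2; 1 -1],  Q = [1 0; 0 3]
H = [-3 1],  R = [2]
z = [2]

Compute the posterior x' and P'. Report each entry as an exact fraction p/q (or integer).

x̄ = F·x = [2, 2]
P̄ = F·P·Fᵀ + Q = [5 2; 2 8]
y = z − H·x̄ = [6]
S = H·P̄·Hᵀ + R = [43]
K = P̄·Hᵀ·S⁻¹ = [-13/43; 2/43]
x' = x̄ + K·y = [8/43, 98/43]
P' = (I − K·H)·P̄ = [46/43 112/43; 112/43 340/43]

x' = [8/43, 98/43]
P' = [46/43 112/43; 112/43 340/43]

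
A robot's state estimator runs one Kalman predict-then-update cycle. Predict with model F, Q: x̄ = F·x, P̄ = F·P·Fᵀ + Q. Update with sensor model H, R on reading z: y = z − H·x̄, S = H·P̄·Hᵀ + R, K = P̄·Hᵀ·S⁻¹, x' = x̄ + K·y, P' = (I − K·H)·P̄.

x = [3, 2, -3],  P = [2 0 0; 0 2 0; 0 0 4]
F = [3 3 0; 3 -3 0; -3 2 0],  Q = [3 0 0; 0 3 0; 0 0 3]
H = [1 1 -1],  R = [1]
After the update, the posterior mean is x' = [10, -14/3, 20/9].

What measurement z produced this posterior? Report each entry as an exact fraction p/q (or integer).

z = [3]

x̄ = F·x = [15, 3, -5]
P̄ = F·P·Fᵀ + Q = [39 0 -6; 0 39 -30; -6 -30 29]
S = H·P̄·Hᵀ + R = [180]
K = P̄·Hᵀ·S⁻¹ = [1/4; 23/60; -13/36]
x' − x̄ = [-5, -23/3, 65/9] = K·y
y = (KᵀK)⁻¹·Kᵀ·(x' − x̄) = [-20]
z = y + H·x̄ = [-20] + [23] = [3]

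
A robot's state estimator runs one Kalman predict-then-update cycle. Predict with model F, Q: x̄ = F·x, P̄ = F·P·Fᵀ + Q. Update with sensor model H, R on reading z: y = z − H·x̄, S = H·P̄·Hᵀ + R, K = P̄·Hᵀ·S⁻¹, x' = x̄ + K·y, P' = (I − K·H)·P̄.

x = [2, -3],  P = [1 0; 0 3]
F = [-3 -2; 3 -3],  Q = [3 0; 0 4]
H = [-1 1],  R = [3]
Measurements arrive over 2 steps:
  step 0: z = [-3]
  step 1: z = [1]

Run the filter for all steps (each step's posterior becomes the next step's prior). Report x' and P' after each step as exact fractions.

step 0: x̄ = F·x = [0, 15]
step 0: P̄ = F·P·Fᵀ + Q = [24 9; 9 40]
step 0: y = z − H·x̄ = [-18]
step 0: S = H·P̄·Hᵀ + R = [49]
step 0: K = P̄·Hᵀ·S⁻¹ = [-15/49; 31/49]
step 0: x' = x̄ + K·y = [270/49, 177/49]
step 0: P' = (I − K·H)·P̄ = [951/49 906/49; 906/49 999/49]
step 1: x̄ = F·x = [-1164/49, 279/49]
step 1: P̄ = F·P·Fᵀ + Q = [23574/49 153/49; 153/49 1438/49]
step 1: y = z − H·x̄ = [-1394/49]
step 1: S = H·P̄·Hᵀ + R = [24853/49]
step 1: K = P̄·Hᵀ·S⁻¹ = [-23421/24853; 1285/24853]
step 1: x' = x̄ + K·y = [75918/24853, 104953/24853]
step 1: P' = (I − K·H)·P̄ = [762069/24853 691806/24853; 691806/24853 695661/24853]

step 0: x' = [270/49, 177/49], P' = [951/49 906/49; 906/49 999/49]
step 1: x' = [75918/24853, 104953/24853], P' = [762069/24853 691806/24853; 691806/24853 695661/24853]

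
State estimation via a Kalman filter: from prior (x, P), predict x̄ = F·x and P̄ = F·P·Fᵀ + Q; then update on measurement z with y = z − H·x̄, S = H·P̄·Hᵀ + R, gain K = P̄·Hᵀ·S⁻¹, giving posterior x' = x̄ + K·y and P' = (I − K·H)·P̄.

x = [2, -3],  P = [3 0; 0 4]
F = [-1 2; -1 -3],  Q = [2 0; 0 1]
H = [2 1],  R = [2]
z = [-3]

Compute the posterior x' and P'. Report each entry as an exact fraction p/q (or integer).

x̄ = F·x = [-8, 7]
P̄ = F·P·Fᵀ + Q = [21 -21; -21 40]
y = z − H·x̄ = [6]
S = H·P̄·Hᵀ + R = [42]
K = P̄·Hᵀ·S⁻¹ = [1/2; -1/21]
x' = x̄ + K·y = [-5, 47/7]
P' = (I − K·H)·P̄ = [21/2 -20; -20 838/21]

x' = [-5, 47/7]
P' = [21/2 -20; -20 838/21]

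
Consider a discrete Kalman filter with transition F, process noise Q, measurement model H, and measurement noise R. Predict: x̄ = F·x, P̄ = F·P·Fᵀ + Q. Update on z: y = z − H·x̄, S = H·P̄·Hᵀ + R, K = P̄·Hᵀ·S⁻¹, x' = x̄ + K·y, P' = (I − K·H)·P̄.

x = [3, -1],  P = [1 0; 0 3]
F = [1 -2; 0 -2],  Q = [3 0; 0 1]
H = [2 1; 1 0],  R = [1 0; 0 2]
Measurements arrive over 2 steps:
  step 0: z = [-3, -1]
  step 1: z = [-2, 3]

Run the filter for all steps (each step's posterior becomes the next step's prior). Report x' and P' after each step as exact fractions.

step 0: x̄ = F·x = [5, 2]
step 0: P̄ = F·P·Fᵀ + Q = [16 12; 12 13]
step 0: y = z − H·x̄ = [-15, -6]
step 0: S = H·P̄·Hᵀ + R = [126 44; 44 18]
step 0: K = P̄·Hᵀ·S⁻¹ = [22/83 20/83; 69/166 -29/83]
step 0: x' = x̄ + K·y = [-35/83, -355/166]
step 0: P' = (I − K·H)·P̄ = [40/83 -58/83; -58/83 301/166]
step 1: x̄ = F·x = [320/83, 355/83]
step 1: P̄ = F·P·Fᵀ + Q = [1123/83 718/83; 718/83 685/83]
step 1: y = z − H·x̄ = [-1161/83, -71/83]
step 1: S = H·P̄·Hᵀ + R = [8132/83 2964/83; 2964/83 1289/83]
step 1: K = P̄·Hᵀ·S⁻¹ = [78/269 55/269; 7299/20444 -71/269]
step 1: x' = x̄ + K·y = [-101/269, -10041/20444]
step 1: P' = (I − K·H)·P̄ = [110/269 -142/269; -142/269 28883/20444]

step 0: x' = [-35/83, -355/166], P' = [40/83 -58/83; -58/83 301/166]
step 1: x' = [-101/269, -10041/20444], P' = [110/269 -142/269; -142/269 28883/20444]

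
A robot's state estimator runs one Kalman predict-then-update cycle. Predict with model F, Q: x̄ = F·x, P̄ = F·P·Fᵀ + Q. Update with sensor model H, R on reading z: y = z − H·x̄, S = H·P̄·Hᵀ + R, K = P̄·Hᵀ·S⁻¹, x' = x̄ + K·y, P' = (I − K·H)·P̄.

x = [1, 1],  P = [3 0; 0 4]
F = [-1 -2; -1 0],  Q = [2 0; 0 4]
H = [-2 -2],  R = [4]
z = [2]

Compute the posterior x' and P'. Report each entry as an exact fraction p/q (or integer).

x' = [-33/35, -1/7]
P' = [159/35 -27/7; -27/7 29/7]

x̄ = F·x = [-3, -1]
P̄ = F·P·Fᵀ + Q = [21 3; 3 7]
y = z − H·x̄ = [-6]
S = H·P̄·Hᵀ + R = [140]
K = P̄·Hᵀ·S⁻¹ = [-12/35; -1/7]
x' = x̄ + K·y = [-33/35, -1/7]
P' = (I − K·H)·P̄ = [159/35 -27/7; -27/7 29/7]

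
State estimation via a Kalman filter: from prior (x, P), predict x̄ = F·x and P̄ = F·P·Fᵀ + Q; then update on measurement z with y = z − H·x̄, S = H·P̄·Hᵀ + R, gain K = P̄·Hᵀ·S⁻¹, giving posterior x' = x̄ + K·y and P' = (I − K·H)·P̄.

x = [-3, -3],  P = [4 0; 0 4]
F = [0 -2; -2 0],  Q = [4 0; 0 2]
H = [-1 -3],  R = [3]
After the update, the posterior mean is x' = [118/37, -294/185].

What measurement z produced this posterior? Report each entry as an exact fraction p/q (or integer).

x̄ = F·x = [6, 6]
P̄ = F·P·Fᵀ + Q = [20 0; 0 18]
S = H·P̄·Hᵀ + R = [185]
K = P̄·Hᵀ·S⁻¹ = [-4/37; -54/185]
x' − x̄ = [-104/37, -1404/185] = K·y
y = (KᵀK)⁻¹·Kᵀ·(x' − x̄) = [26]
z = y + H·x̄ = [26] + [-24] = [2]

z = [2]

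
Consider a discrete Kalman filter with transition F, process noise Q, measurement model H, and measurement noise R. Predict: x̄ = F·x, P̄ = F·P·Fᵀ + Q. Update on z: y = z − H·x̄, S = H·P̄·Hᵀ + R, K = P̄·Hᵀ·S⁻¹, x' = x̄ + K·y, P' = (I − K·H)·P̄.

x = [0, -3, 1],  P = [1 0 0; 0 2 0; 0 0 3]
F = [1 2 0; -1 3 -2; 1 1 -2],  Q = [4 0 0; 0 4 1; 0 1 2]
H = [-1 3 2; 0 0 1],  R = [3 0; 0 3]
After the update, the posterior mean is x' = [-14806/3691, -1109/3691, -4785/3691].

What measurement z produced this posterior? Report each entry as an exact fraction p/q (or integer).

z = [1, -3]

x̄ = F·x = [-6, -11, -5]
P̄ = F·P·Fᵀ + Q = [13 11 5; 11 35 18; 5 18 17]
S = H·P̄·Hᵀ + R = [529 83; 83 20]
K = P̄·Hᵀ·S⁻¹ = [185/3691 155/3691; 1106/3691 -1268/3691; 249/3691 2104/3691]
x' − x̄ = [7340/3691, 39492/3691, 13670/3691] = K·y
y = (KᵀK)⁻¹·Kᵀ·(x' − x̄) = [38, 2]
z = y + H·x̄ = [38, 2] + [-37, -5] = [1, -3]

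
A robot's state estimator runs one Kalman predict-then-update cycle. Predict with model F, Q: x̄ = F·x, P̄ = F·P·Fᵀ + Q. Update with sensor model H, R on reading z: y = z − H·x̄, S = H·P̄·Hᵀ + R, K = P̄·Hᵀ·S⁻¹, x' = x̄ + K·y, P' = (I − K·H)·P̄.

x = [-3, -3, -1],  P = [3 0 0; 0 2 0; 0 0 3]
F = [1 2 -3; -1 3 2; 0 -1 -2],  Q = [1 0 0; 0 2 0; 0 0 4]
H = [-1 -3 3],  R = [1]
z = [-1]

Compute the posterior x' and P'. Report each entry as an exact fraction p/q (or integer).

x̄ = F·x = [-6, -8, 5]
P̄ = F·P·Fᵀ + Q = [39 -9 14; -9 35 -18; 14 -18 18]
y = z − H·x̄ = [-46]
S = H·P̄·Hᵀ + R = [703]
K = P̄·Hᵀ·S⁻¹ = [30/703; -150/703; 94/703]
x' = x̄ + K·y = [-5598/703, 1276/703, -809/703]
P' = (I − K·H)·P̄ = [26517/703 -1827/703 7022/703; -1827/703 2105/703 1446/703; 7022/703 1446/703 3818/703]

x' = [-5598/703, 1276/703, -809/703]
P' = [26517/703 -1827/703 7022/703; -1827/703 2105/703 1446/703; 7022/703 1446/703 3818/703]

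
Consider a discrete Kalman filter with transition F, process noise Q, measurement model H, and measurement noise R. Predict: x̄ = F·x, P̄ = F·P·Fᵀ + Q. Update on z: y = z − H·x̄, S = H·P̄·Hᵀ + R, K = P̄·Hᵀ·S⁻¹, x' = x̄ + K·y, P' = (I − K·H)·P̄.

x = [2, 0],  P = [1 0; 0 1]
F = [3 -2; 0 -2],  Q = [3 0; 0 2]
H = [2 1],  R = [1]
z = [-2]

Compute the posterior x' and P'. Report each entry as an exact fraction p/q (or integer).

x' = [6/29, -196/87]
P' = [32/29 -52/29; -52/29 326/87]

x̄ = F·x = [6, 0]
P̄ = F·P·Fᵀ + Q = [16 4; 4 6]
y = z − H·x̄ = [-14]
S = H·P̄·Hᵀ + R = [87]
K = P̄·Hᵀ·S⁻¹ = [12/29; 14/87]
x' = x̄ + K·y = [6/29, -196/87]
P' = (I − K·H)·P̄ = [32/29 -52/29; -52/29 326/87]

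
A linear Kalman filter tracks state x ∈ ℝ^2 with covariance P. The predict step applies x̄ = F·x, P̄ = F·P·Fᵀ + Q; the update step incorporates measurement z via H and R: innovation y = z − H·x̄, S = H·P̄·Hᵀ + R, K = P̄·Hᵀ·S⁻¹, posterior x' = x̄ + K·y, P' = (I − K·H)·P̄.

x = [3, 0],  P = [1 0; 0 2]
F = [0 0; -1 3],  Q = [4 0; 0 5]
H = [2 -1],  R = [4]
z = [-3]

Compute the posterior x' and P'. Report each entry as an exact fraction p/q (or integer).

x̄ = F·x = [0, -3]
P̄ = F·P·Fᵀ + Q = [4 0; 0 24]
y = z − H·x̄ = [-6]
S = H·P̄·Hᵀ + R = [44]
K = P̄·Hᵀ·S⁻¹ = [2/11; -6/11]
x' = x̄ + K·y = [-12/11, 3/11]
P' = (I − K·H)·P̄ = [28/11 48/11; 48/11 120/11]

x' = [-12/11, 3/11]
P' = [28/11 48/11; 48/11 120/11]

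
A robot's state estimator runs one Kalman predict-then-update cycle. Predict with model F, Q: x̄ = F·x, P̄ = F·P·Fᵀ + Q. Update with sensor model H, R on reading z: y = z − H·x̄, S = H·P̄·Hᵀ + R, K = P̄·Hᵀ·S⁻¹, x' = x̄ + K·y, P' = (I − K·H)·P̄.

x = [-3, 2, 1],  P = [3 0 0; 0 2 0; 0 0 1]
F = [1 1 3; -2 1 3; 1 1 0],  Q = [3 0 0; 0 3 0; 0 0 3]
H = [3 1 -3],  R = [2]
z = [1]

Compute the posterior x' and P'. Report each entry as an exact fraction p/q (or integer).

x̄ = F·x = [2, 11, -1]
P̄ = F·P·Fᵀ + Q = [17 5 5; 5 26 -4; 5 -4 8]
y = z − H·x̄ = [-19]
S = H·P̄·Hᵀ + R = [217]
K = P̄·Hᵀ·S⁻¹ = [41/217; 53/217; -13/217]
x' = x̄ + K·y = [-345/217, 1380/217, 30/217]
P' = (I − K·H)·P̄ = [2008/217 -1088/217 1618/217; -1088/217 2833/217 -179/217; 1618/217 -179/217 1567/217]

x' = [-345/217, 1380/217, 30/217]
P' = [2008/217 -1088/217 1618/217; -1088/217 2833/217 -179/217; 1618/217 -179/217 1567/217]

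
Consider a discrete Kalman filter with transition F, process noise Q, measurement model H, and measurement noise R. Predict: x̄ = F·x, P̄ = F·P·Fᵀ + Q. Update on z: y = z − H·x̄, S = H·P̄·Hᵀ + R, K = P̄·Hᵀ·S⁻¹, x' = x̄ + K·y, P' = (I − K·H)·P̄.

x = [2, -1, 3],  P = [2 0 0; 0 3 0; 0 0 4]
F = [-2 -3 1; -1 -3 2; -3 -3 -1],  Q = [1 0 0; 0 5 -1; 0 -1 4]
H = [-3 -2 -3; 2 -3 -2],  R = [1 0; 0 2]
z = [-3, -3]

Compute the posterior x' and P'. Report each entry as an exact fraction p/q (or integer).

x' = [77131/33037, 622543/99111, -182674/33037]
P' = [59586/33037 137412/33037 -149461/33037; 137412/33037 1031906/99111 -366836/33037; -149461/33037 -366836/33037 396017/33037]

x̄ = F·x = [2, 7, -6]
P̄ = F·P·Fᵀ + Q = [40 39 35; 39 50 24; 35 24 53]
y = z − H·x̄ = [-1, 2]
S = H·P̄·Hᵀ + R = [2424 885; 885 364]
K = P̄·Hᵀ·S⁻¹ = [-5199/33037 2929/33037; 1004/99111 -11705/33037; -5996/33037 4776/33037]
x' = x̄ + K·y = [77131/33037, 622543/99111, -182674/33037]
P' = (I − K·H)·P̄ = [59586/33037 137412/33037 -149461/33037; 137412/33037 1031906/99111 -366836/33037; -149461/33037 -366836/33037 396017/33037]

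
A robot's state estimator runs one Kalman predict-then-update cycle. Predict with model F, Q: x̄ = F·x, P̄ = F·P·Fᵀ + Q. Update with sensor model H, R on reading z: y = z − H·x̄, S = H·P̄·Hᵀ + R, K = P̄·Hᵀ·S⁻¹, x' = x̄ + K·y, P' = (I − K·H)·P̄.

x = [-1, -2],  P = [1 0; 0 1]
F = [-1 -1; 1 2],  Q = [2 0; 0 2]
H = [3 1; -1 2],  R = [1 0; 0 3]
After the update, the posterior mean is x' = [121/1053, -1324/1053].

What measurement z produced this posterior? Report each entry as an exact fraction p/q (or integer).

x̄ = F·x = [3, -5]
P̄ = F·P·Fᵀ + Q = [4 -3; -3 7]
S = H·P̄·Hᵀ + R = [26 -13; -13 47]
K = P̄·Hᵀ·S⁻¹ = [293/1053 -11/81; 127/1053 32/81]
x' − x̄ = [-3038/1053, 3941/1053] = K·y
y = (KᵀK)⁻¹·Kᵀ·(x' − x̄) = [-5, 11]
z = y + H·x̄ = [-5, 11] + [4, -13] = [-1, -2]

z = [-1, -2]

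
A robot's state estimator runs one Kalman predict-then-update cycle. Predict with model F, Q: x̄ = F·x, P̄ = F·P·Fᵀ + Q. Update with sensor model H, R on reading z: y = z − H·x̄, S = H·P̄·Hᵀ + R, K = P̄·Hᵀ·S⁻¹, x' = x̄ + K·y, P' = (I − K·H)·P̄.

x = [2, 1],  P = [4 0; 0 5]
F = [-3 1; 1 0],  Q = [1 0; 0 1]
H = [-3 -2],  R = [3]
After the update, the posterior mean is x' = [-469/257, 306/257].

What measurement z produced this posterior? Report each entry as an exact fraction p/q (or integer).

z = [3]

x̄ = F·x = [-5, 2]
P̄ = F·P·Fᵀ + Q = [42 -12; -12 5]
S = H·P̄·Hᵀ + R = [257]
K = P̄·Hᵀ·S⁻¹ = [-102/257; 26/257]
x' − x̄ = [816/257, -208/257] = K·y
y = (KᵀK)⁻¹·Kᵀ·(x' − x̄) = [-8]
z = y + H·x̄ = [-8] + [11] = [3]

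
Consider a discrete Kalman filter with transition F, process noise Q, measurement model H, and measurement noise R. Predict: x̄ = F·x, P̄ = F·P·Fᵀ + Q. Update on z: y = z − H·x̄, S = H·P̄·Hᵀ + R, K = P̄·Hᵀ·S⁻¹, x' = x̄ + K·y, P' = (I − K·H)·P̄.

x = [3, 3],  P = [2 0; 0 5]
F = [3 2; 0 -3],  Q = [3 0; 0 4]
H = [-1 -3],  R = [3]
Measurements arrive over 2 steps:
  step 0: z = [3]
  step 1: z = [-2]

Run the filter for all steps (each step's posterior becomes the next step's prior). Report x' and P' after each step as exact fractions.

step 0: x' = [4134/305, -1692/305], P' = [10104/305 -3417/305; -3417/305 1256/305]
step 1: x' = [-149216/77201, 107115/77201], P' = [1227390/77201 -755499/154402; -755499/154402 564455/308804]

step 0: x̄ = F·x = [15, -9]
step 0: P̄ = F·P·Fᵀ + Q = [41 -30; -30 49]
step 0: y = z − H·x̄ = [-9]
step 0: S = H·P̄·Hᵀ + R = [305]
step 0: K = P̄·Hᵀ·S⁻¹ = [49/305; -117/305]
step 0: x' = x̄ + K·y = [4134/305, -1692/305]
step 0: P' = (I − K·H)·P̄ = [10104/305 -3417/305; -3417/305 1256/305]
step 1: x̄ = F·x = [9018/305, 5076/305]
step 1: P̄ = F·P·Fᵀ + Q = [55871/305 23217/305; 23217/305 12524/305]
step 1: y = z − H·x̄ = [23636/305]
step 1: S = H·P̄·Hᵀ + R = [308804/305]
step 1: K = P̄·Hᵀ·S⁻¹ = [-62761/154402; -60789/308804]
step 1: x' = x̄ + K·y = [-149216/77201, 107115/77201]
step 1: P' = (I − K·H)·P̄ = [1227390/77201 -755499/154402; -755499/154402 564455/308804]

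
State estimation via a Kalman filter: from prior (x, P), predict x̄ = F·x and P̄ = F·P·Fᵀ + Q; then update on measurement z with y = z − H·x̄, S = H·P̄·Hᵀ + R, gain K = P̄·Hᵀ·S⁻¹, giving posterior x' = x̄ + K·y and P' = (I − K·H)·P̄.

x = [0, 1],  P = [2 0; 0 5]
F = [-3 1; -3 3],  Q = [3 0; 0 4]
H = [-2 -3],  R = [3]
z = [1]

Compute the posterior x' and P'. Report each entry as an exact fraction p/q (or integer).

x' = [-353/553, 57/553]
P' = [5955/1106 -3819/1106; -3819/1106 2813/1106]

x̄ = F·x = [1, 3]
P̄ = F·P·Fᵀ + Q = [26 33; 33 67]
y = z − H·x̄ = [12]
S = H·P̄·Hᵀ + R = [1106]
K = P̄·Hᵀ·S⁻¹ = [-151/1106; -267/1106]
x' = x̄ + K·y = [-353/553, 57/553]
P' = (I − K·H)·P̄ = [5955/1106 -3819/1106; -3819/1106 2813/1106]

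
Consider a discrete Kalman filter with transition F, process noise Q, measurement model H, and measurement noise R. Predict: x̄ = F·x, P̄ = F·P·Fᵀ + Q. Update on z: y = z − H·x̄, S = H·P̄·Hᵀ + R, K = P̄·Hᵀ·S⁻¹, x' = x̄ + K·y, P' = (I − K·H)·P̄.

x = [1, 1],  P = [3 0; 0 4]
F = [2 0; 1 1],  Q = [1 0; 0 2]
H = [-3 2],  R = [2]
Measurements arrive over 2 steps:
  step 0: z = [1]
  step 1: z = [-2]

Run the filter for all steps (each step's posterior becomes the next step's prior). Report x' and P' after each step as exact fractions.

step 0: x' = [85/83, 2], P' = [350/83 6; 6 9]
step 1: x' = [6512/2197, 7729/2197], P' = [25794/2197 37634/2197; 37634/2197 55881/2197]

step 0: x̄ = F·x = [2, 2]
step 0: P̄ = F·P·Fᵀ + Q = [13 6; 6 9]
step 0: y = z − H·x̄ = [3]
step 0: S = H·P̄·Hᵀ + R = [83]
step 0: K = P̄·Hᵀ·S⁻¹ = [-27/83; 0]
step 0: x' = x̄ + K·y = [85/83, 2]
step 0: P' = (I − K·H)·P̄ = [350/83 6; 6 9]
step 1: x̄ = F·x = [170/83, 251/83]
step 1: P̄ = F·P·Fᵀ + Q = [1483/83 1696/83; 1696/83 2259/83]
step 1: y = z − H·x̄ = [-158/83]
step 1: S = H·P̄·Hᵀ + R = [2197/83]
step 1: K = P̄·Hᵀ·S⁻¹ = [-1057/2197; -570/2197]
step 1: x' = x̄ + K·y = [6512/2197, 7729/2197]
step 1: P' = (I − K·H)·P̄ = [25794/2197 37634/2197; 37634/2197 55881/2197]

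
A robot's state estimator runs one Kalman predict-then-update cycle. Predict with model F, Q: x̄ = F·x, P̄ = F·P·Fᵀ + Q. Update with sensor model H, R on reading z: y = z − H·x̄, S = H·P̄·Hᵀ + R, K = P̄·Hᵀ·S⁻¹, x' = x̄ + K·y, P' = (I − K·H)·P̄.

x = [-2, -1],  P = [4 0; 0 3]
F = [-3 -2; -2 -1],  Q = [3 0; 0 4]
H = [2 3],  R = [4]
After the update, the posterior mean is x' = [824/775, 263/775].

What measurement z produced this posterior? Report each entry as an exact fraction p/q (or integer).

z = [3]

x̄ = F·x = [8, 5]
P̄ = F·P·Fᵀ + Q = [51 30; 30 23]
S = H·P̄·Hᵀ + R = [775]
K = P̄·Hᵀ·S⁻¹ = [192/775; 129/775]
x' − x̄ = [-5376/775, -3612/775] = K·y
y = (KᵀK)⁻¹·Kᵀ·(x' − x̄) = [-28]
z = y + H·x̄ = [-28] + [31] = [3]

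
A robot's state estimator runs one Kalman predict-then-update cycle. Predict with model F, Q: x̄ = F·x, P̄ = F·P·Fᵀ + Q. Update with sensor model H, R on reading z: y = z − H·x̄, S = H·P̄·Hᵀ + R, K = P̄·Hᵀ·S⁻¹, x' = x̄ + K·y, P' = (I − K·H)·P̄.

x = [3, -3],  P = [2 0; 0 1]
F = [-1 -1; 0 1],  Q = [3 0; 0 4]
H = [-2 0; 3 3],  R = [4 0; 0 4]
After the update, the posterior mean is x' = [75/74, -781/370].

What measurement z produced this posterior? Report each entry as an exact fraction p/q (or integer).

z = [-2, -3]

x̄ = F·x = [0, -3]
P̄ = F·P·Fᵀ + Q = [6 -1; -1 5]
S = H·P̄·Hᵀ + R = [28 -30; -30 85]
K = P̄·Hᵀ·S⁻¹ = [-57/148 3/74; 53/148 99/370]
x' − x̄ = [75/74, 329/370] = K·y
y = (KᵀK)⁻¹·Kᵀ·(x' − x̄) = [-2, 6]
z = y + H·x̄ = [-2, 6] + [0, -9] = [-2, -3]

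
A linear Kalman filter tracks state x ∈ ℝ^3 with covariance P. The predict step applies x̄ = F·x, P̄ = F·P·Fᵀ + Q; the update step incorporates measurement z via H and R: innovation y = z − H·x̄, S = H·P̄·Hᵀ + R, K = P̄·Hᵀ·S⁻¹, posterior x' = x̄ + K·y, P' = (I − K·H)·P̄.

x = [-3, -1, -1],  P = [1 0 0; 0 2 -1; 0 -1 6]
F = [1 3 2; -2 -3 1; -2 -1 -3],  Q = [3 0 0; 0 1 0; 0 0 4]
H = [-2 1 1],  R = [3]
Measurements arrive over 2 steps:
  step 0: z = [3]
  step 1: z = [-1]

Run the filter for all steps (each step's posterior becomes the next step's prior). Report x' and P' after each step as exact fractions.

step 0: x̄ = F·x = [-8, 8, 10]
step 0: P̄ = F·P·Fᵀ + Q = [34 -5 -33; -5 35 -16; -33 -16 58]
step 0: y = z − H·x̄ = [-31]
step 0: S = H·P̄·Hᵀ + R = [352]
step 0: K = P̄·Hᵀ·S⁻¹ = [-53/176; 29/352; 27/88]
step 0: x' = x̄ + K·y = [235/176, 1917/352, 43/88]
step 0: P' = (I − K·H)·P̄ = [183/88 657/176 -21/44; 657/176 11479/352 -2191/88; -21/44 -2191/88 547/22]
step 1: x̄ = F·x = [6565/352, -6519/352, -3373/352]
step 1: P̄ = F·P·Fᵀ + Q = [42151/352 -72301/352 -31/352; -72301/352 184367/352 -49163/352; -31/352 -49163/352 45239/352]
step 1: y = z − H·x̄ = [11335/176]
step 1: S = H·P̄·Hᵀ + R = [147567/88]
step 1: K = P̄·Hᵀ·S⁻¹ = [-78317/295134; 139903/295134; -1931/295134]
step 1: x' = x̄ + K·y = [460535/295134, 1772191/147567, -2952451/295134]
step 1: P' = (I − K·H)·P̄ = [245864/147567 1633759/295134 -442627/147567; 1633759/295134 21686465/147567 -39685703/295134; -442627/147567 -39685703/295134 18954701/147567]

step 0: x' = [235/176, 1917/352, 43/88], P' = [183/88 657/176 -21/44; 657/176 11479/352 -2191/88; -21/44 -2191/88 547/22]
step 1: x' = [460535/295134, 1772191/147567, -2952451/295134], P' = [245864/147567 1633759/295134 -442627/147567; 1633759/295134 21686465/147567 -39685703/295134; -442627/147567 -39685703/295134 18954701/147567]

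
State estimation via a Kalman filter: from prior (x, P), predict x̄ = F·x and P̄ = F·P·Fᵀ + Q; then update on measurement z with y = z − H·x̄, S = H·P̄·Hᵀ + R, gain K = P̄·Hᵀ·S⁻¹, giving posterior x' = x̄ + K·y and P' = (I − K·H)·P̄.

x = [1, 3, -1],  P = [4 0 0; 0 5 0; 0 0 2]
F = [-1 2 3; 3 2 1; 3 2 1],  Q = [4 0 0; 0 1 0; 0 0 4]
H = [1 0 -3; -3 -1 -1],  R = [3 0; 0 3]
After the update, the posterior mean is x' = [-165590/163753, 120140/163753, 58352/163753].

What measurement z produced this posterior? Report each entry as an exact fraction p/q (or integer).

x̄ = F·x = [2, 8, 8]
P̄ = F·P·Fᵀ + Q = [46 14 14; 14 59 58; 14 58 62]
S = H·P̄·Hᵀ + R = [523 320; 320 822]
K = P̄·Hᵀ·S⁻¹ = [28204/163753 -44049/163753; -40320/163753 -31957/327506; -44772/163753 -14843/163753]
x' − x̄ = [-493096/163753, -1189884/163753, -1251672/163753] = K·y
y = (KᵀK)⁻¹·Kᵀ·(x' − x̄) = [20, 24]
z = y + H·x̄ = [20, 24] + [-22, -22] = [-2, 2]

z = [-2, 2]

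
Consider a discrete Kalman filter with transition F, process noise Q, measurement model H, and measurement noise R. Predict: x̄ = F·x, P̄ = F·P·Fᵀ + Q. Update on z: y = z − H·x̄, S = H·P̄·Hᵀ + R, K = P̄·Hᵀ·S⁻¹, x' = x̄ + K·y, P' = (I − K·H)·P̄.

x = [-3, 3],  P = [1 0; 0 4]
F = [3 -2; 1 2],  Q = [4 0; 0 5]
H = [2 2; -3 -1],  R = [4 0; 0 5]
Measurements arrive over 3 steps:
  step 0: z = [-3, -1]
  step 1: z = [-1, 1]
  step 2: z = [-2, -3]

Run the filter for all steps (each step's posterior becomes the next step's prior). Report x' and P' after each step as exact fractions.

step 0: x̄ = F·x = [-15, 3]
step 0: P̄ = F·P·Fᵀ + Q = [29 -13; -13 22]
step 0: y = z − H·x̄ = [21, -43]
step 0: S = H·P̄·Hᵀ + R = [104 -114; -114 210]
step 0: K = P̄·Hᵀ·S⁻¹ = [-13/67 -92/201; 953/1474 955/2211]
step 0: x' = x̄ + K·y = [122/201, -8825/4422]
step 0: P' = (I − K·H)·P̄ = [269/201 -347/201; -347/201 6676/2211]
step 1: x̄ = F·x = [12851/2211, -7483/2211]
step 1: P̄ = F·P·Fᵀ + Q = [107983/2211 -33095/2211; -33095/2211 25450/2211]
step 1: y = z − H·x̄ = [-1177/201, 33281/2211]
step 1: S = H·P̄·Hᵀ + R = [25256/201 -39458/201; -39458/201 809782/2211]
step 1: K = P̄·Hᵀ·S⁻¹ = [-560355/4136297 -162364/376027; 4447225/8272594 142635/376027]
step 1: x' = x̄ + K·y = [438928/4136297, -6805637/8272594]
step 1: P' = (I − K·H)·P̄ = [5025365/4136297 -6146075/4136297; -6146075/4136297 10593300/4136297]
step 2: x̄ = F·x = [8122421/4136297, -6366709/4136297]
step 2: P̄ = F·P·Fᵀ + Q = [177899573/4136297 -51881405/4136297; -51881405/4136297 43495750/4136297]
step 2: y = z − H·x̄ = [-11784018/4136297, 508333/376027]
step 2: S = H·P̄·Hᵀ + R = [487075240/4136297 -67212518/376027; -67212518/376027 123089542/376027]
step 2: K = P̄·Hᵀ·S⁻¹ = [-129276215/974580461 -417396452/974580461; 7277945275/13644126454 2552106315/6822063227]
step 2: x' = x̄ + K·y = [1717818075/974580461, -17417823709/6822063227]
step 2: P' = (I − K·H)·P̄ = [1172767345/974580461 -1431319775/974580461; -1431319775/974580461 17297183700/6822063227]

step 0: x' = [122/201, -8825/4422], P' = [269/201 -347/201; -347/201 6676/2211]
step 1: x' = [438928/4136297, -6805637/8272594], P' = [5025365/4136297 -6146075/4136297; -6146075/4136297 10593300/4136297]
step 2: x' = [1717818075/974580461, -17417823709/6822063227], P' = [1172767345/974580461 -1431319775/974580461; -1431319775/974580461 17297183700/6822063227]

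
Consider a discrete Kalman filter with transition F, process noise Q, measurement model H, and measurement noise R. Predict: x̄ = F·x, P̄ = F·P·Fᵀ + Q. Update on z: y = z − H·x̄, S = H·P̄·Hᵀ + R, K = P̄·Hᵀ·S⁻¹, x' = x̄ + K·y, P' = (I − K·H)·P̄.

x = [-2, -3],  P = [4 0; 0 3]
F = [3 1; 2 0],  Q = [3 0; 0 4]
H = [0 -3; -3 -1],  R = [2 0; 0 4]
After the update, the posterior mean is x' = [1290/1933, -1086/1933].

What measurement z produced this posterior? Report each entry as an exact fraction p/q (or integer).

x̄ = F·x = [-9, -4]
P̄ = F·P·Fᵀ + Q = [42 24; 24 20]
S = H·P̄·Hᵀ + R = [182 276; 276 546]
K = P̄·Hᵀ·S⁻¹ = [174/1933 -619/1933; -614/1933 -46/5799]
x' − x̄ = [18687/1933, 6646/1933] = K·y
y = (KᵀK)⁻¹·Kᵀ·(x' − x̄) = [-10, -33]
z = y + H·x̄ = [-10, -33] + [12, 31] = [2, -2]

z = [2, -2]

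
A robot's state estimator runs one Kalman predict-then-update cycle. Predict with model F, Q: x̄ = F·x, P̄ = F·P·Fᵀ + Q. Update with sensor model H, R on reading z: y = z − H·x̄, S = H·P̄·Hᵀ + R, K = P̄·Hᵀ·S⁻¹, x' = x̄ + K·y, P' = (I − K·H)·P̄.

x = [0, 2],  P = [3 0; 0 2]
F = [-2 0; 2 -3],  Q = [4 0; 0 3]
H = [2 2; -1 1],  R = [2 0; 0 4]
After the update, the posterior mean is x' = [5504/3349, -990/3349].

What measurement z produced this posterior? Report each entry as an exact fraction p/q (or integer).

x̄ = F·x = [0, -6]
P̄ = F·P·Fᵀ + Q = [16 -12; -12 33]
S = H·P̄·Hᵀ + R = [102 34; 34 77]
K = P̄·Hᵀ·S⁻¹ = [784/3349 -92/197; 852/3349 93/197]
x' − x̄ = [5504/3349, 19104/3349] = K·y
y = (KᵀK)⁻¹·Kᵀ·(x' − x̄) = [15, 4]
z = y + H·x̄ = [15, 4] + [-12, -6] = [3, -2]

z = [3, -2]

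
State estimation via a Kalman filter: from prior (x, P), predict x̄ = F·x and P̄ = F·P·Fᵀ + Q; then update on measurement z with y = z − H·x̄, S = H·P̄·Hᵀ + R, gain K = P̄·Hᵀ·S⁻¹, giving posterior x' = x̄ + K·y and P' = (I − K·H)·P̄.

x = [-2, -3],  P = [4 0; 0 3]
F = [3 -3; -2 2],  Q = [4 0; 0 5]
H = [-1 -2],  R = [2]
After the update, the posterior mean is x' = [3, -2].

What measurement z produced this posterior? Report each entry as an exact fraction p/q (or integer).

z = [1]

x̄ = F·x = [3, -2]
P̄ = F·P·Fᵀ + Q = [67 -42; -42 33]
S = H·P̄·Hᵀ + R = [33]
K = P̄·Hᵀ·S⁻¹ = [17/33; -8/11]
x' − x̄ = [0, 0] = K·y
y = (KᵀK)⁻¹·Kᵀ·(x' − x̄) = [0]
z = y + H·x̄ = [0] + [1] = [1]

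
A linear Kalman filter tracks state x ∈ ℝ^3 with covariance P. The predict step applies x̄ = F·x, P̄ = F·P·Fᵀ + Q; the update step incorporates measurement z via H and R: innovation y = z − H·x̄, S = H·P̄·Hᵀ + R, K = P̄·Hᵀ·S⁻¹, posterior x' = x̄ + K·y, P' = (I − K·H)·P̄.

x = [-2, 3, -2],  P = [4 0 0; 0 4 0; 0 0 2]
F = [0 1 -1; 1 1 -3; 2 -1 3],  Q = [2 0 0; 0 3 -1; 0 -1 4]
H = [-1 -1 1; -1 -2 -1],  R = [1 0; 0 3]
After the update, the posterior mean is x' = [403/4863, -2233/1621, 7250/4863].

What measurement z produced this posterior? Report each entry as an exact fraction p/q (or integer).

z = [3, 1]

x̄ = F·x = [5, 7, -13]
P̄ = F·P·Fᵀ + Q = [8 10 -10; 10 29 -15; -10 -15 42]
S = H·P̄·Hᵀ + R = [150 69; 69 129]
K = P̄·Hᵀ·S⁻¹ = [-790/4863 -256/4863; -1103/4863 -1408/4863; 2927/4863 -547/1621]
x' − x̄ = [-23912/4863, -13580/1621, 70469/4863] = K·y
y = (KᵀK)⁻¹·Kᵀ·(x' − x̄) = [28, 7]
z = y + H·x̄ = [28, 7] + [-25, -6] = [3, 1]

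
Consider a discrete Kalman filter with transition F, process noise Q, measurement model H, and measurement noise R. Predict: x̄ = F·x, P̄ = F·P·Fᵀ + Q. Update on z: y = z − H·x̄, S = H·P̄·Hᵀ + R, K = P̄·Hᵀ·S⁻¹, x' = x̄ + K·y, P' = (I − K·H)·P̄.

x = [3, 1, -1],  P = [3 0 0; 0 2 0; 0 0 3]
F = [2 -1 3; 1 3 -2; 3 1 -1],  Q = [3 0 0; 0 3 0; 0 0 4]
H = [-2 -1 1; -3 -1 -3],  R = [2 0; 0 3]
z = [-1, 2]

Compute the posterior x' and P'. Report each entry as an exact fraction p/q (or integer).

x' = [-7163/7811, 17163/7811, -9532/23433]
P' = [38611/7811 -80757/7811 -11227/7811; -80757/7811 177999/7811 22349/7811; -11227/7811 22349/7811 16787/23433]

x̄ = F·x = [2, 8, 11]
P̄ = F·P·Fᵀ + Q = [44 -18 7; -18 36 21; 7 21 36]
y = z − H·x̄ = [0, 49]
S = H·P̄·Hᵀ + R = [108 165; 165 903]
K = P̄·Hᵀ·S⁻¹ = [-3846/7811 -465/7811; 2932/7811 -925/7811; 8551/23433 -5455/23433]
x' = x̄ + K·y = [-7163/7811, 17163/7811, -9532/23433]
P' = (I − K·H)·P̄ = [38611/7811 -80757/7811 -11227/7811; -80757/7811 177999/7811 22349/7811; -11227/7811 22349/7811 16787/23433]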